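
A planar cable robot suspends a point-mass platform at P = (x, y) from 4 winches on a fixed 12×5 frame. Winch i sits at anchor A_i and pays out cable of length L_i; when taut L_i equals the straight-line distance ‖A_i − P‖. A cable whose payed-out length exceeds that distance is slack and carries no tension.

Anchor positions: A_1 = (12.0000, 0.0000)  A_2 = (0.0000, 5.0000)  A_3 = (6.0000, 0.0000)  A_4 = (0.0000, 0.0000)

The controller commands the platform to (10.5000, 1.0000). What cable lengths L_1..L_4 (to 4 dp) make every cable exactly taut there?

(1.8028, 11.2361, 4.6098, 10.5475)

L_1 = √((12.0000−10.5000)² + (0.0000−1.0000)²) = 1.8028
L_2 = √((0.0000−10.5000)² + (5.0000−1.0000)²) = 11.2361
L_3 = √((6.0000−10.5000)² + (0.0000−1.0000)²) = 4.6098
L_4 = √((0.0000−10.5000)² + (0.0000−1.0000)²) = 10.5475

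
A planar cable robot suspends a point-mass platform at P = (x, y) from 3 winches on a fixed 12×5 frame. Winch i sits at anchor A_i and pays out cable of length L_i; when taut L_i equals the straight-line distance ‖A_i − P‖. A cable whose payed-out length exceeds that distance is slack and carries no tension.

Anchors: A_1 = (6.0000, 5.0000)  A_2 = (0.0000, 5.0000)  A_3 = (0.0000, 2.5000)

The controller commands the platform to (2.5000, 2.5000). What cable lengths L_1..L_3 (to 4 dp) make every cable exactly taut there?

L_1: Δ = A_1−P = (3.5000, 2.5000) → ‖Δ‖ = √18.5000 = 4.3012
L_2: Δ = A_2−P = (-2.5000, 2.5000) → ‖Δ‖ = √12.5000 = 3.5355
L_3: Δ = A_3−P = (-2.5000, 0.0000) → ‖Δ‖ = √6.2500 = 2.5000

(4.3012, 3.5355, 2.5000)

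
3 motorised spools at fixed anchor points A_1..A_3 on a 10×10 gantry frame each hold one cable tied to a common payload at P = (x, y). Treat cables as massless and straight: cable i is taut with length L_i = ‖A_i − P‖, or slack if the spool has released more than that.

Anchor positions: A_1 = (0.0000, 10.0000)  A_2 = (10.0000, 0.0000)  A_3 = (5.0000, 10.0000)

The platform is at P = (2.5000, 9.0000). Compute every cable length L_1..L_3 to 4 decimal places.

(2.6926, 11.7154, 2.6926)

cable 1: Δx=-2.5000, Δy=1.0000; L_1 = √(Δx²+Δy²) = 2.6926
cable 2: Δx=7.5000, Δy=-9.0000; L_2 = √(Δx²+Δy²) = 11.7154
cable 3: Δx=2.5000, Δy=1.0000; L_3 = √(Δx²+Δy²) = 2.6926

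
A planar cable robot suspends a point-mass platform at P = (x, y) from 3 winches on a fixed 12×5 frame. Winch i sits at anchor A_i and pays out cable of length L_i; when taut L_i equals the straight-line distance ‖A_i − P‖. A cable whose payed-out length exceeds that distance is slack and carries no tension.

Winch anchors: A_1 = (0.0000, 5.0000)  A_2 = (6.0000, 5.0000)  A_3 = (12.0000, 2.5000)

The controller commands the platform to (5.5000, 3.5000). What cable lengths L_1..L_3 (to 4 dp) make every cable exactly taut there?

L_1 = √((0.0000−5.5000)² + (5.0000−3.5000)²) = 5.7009
L_2 = √((6.0000−5.5000)² + (5.0000−3.5000)²) = 1.5811
L_3 = √((12.0000−5.5000)² + (2.5000−3.5000)²) = 6.5765

(5.7009, 1.5811, 6.5765)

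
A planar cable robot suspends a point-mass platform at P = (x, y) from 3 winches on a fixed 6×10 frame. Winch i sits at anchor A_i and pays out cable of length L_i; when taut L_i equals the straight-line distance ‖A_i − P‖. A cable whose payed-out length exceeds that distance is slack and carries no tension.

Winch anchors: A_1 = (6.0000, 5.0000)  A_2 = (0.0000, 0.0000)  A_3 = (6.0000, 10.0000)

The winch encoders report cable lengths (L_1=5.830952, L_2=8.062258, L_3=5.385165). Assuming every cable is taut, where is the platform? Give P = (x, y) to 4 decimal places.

(1.0000, 8.0000)

circle eqns → linear via eq_j − eq_1; set k_j = A_j·A_j − L_j²
k_1 = 36.0000+25.0000−34.0000 = 27.0000
12.0000·x + 10.0000·y = k_1−k_2 = 92.0000
0.0000·x − 10.0000·y = k_1−k_3 = -80.0000
solve first two rows → x=1.0000, y=8.0000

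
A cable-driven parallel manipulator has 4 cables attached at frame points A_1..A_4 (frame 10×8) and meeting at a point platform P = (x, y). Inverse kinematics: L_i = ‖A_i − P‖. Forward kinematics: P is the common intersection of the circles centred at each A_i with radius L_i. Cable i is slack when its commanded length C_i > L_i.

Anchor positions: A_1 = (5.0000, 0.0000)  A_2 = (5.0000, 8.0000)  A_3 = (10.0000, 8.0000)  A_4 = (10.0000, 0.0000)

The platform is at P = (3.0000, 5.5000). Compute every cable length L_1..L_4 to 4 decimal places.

cable 1: Δx=2.0000, Δy=-5.5000; L_1 = √(Δx²+Δy²) = 5.8523
cable 2: Δx=2.0000, Δy=2.5000; L_2 = √(Δx²+Δy²) = 3.2016
cable 3: Δx=7.0000, Δy=2.5000; L_3 = √(Δx²+Δy²) = 7.4330
cable 4: Δx=7.0000, Δy=-5.5000; L_4 = √(Δx²+Δy²) = 8.9022

(5.8523, 3.2016, 7.4330, 8.9022)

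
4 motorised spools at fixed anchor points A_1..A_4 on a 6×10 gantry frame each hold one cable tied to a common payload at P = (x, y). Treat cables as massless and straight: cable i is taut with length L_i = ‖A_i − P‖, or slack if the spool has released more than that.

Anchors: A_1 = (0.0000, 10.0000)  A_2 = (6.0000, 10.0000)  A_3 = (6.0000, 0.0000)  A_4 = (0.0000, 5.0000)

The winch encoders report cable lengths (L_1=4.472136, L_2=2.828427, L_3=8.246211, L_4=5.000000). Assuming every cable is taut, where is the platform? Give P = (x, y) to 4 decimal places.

each cable: (A_i−P)·(A_i−P) = L_i²; let c_i = ‖A_i‖²−L_i²
c_1 = 0.0000+100.0000−20.0000 = 80.0000
row 1: -12.0000x + 0.0000y = -48.0000  (c_2=128.0000)
row 2: -12.0000x + 20.0000y = 112.0000  (c_3=-32.0000)
row 3: 0.0000x + 10.0000y = 80.0000  (c_4=0.0000)
Cramer on rows 1–2 → x = 4.0000, y = 8.0000
check cable 4: ‖A_4−P‖² = 25.0000 ≈ L_4² = 25.0000 ✓

(4.0000, 8.0000)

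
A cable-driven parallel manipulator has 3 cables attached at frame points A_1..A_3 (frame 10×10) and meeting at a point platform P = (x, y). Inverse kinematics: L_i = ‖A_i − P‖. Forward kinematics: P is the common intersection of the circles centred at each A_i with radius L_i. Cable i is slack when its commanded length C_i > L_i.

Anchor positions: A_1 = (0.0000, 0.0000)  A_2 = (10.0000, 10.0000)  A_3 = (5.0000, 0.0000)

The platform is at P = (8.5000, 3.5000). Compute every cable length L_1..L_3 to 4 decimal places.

L_1 = √((0.0000−8.5000)² + (0.0000−3.5000)²) = 9.1924
L_2 = √((10.0000−8.5000)² + (10.0000−3.5000)²) = 6.6708
L_3 = √((5.0000−8.5000)² + (0.0000−3.5000)²) = 4.9497

(9.1924, 6.6708, 4.9497)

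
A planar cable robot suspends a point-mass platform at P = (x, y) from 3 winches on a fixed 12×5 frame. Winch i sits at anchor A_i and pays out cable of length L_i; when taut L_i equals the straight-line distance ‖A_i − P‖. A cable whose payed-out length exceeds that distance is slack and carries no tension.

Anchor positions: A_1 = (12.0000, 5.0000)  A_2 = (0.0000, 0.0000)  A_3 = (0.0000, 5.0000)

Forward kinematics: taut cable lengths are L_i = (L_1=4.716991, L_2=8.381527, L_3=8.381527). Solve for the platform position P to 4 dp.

(8.0000, 2.5000)

expand ‖A_i−P‖²=L_i² and subtract eq 1 (q_i ≔ ‖A_i‖²−L_i²)
q_1 = 144.0000+25.0000−22.2500 = 146.7500
eq1−eq2 → [24.0000  10.0000]·P = 217.0000
eq1−eq3 → [24.0000  0.0000]·P = 192.0000
2×2 solve → P = (8.0000, 2.5000)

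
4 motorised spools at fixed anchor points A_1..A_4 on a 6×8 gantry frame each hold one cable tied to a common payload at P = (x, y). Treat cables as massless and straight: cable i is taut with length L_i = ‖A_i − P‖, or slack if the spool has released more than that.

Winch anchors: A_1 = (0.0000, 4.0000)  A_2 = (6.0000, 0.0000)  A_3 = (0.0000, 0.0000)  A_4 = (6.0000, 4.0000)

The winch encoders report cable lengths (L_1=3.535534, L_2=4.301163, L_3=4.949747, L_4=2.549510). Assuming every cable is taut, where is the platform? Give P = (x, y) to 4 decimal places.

(3.5000, 3.5000)

circle eqns → linear via eq_j − eq_1; set q_j = A_j·A_j − L_j²
q_1 = 0.0000+16.0000−12.5000 = 3.5000
-12.0000·x + 8.0000·y = q_1−q_2 = -14.0000
0.0000·x + 8.0000·y = q_1−q_3 = 28.0000
-12.0000·x + 0.0000·y = q_1−q_4 = -42.0000
solve first two rows → x=3.5000, y=3.5000
check cable 4: ‖A_4−P‖² = 6.5000 ≈ L_4² = 6.5000 ✓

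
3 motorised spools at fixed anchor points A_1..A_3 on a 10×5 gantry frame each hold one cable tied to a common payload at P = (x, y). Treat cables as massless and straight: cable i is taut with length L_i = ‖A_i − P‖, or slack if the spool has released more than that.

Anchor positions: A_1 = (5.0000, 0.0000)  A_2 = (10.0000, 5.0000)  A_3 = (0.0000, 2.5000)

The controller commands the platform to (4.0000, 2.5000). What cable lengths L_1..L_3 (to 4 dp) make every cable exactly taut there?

(2.6926, 6.5000, 4.0000)

cable 1: Δx=1.0000, Δy=-2.5000; L_1 = √(Δx²+Δy²) = 2.6926
cable 2: Δx=6.0000, Δy=2.5000; L_2 = √(Δx²+Δy²) = 6.5000
cable 3: Δx=-4.0000, Δy=0.0000; L_3 = √(Δx²+Δy²) = 4.0000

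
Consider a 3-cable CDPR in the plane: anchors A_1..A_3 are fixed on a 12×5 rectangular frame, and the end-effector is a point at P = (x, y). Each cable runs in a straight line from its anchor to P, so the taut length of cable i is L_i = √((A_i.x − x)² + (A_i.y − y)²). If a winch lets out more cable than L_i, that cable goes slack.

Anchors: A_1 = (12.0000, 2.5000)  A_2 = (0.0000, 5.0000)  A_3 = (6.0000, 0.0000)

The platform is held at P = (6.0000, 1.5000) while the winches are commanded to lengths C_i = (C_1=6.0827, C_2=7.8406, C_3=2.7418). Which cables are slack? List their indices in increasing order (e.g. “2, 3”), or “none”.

i=1: geometric 6.0828 vs commanded 6.0827 ⇒ taut
i=2: geometric 6.9462 vs commanded 7.8406 ⇒ slack
i=3: geometric 1.5000 vs commanded 2.7418 ⇒ slack

2, 3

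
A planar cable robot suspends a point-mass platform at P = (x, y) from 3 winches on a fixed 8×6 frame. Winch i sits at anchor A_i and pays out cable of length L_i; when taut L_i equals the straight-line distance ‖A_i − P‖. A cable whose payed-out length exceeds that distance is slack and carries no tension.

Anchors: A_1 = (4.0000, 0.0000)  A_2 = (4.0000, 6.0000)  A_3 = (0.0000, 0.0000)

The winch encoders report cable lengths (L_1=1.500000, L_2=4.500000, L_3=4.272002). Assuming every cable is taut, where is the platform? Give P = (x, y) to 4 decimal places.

circle eqns → linear via eq_j − eq_1; set c_j = A_j·A_j − L_j²
c_1 = 16.0000+0.0000−2.2500 = 13.7500
0.0000·x − 12.0000·y = c_1−c_2 = -18.0000
8.0000·x + 0.0000·y = c_1−c_3 = 32.0000
solve first two rows → x=4.0000, y=1.5000

(4.0000, 1.5000)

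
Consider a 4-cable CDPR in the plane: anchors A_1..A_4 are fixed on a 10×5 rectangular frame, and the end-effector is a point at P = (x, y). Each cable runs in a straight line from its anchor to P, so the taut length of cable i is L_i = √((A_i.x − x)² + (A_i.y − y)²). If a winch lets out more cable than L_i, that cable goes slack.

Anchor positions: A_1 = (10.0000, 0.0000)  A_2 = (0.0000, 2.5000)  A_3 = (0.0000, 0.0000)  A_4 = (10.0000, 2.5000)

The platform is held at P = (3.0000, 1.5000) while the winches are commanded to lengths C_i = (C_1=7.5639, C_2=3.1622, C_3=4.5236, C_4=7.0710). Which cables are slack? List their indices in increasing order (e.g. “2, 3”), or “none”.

1, 3

cable 1: √((7.0000)²+(-1.5000)²)=7.1589, C_1=7.5639: slack
cable 2: √((-3.0000)²+(1.0000)²)=3.1623, C_2=3.1622: taut
cable 3: √((-3.0000)²+(-1.5000)²)=3.3541, C_3=4.5236: slack
cable 4: √((7.0000)²+(1.0000)²)=7.0711, C_4=7.0710: taut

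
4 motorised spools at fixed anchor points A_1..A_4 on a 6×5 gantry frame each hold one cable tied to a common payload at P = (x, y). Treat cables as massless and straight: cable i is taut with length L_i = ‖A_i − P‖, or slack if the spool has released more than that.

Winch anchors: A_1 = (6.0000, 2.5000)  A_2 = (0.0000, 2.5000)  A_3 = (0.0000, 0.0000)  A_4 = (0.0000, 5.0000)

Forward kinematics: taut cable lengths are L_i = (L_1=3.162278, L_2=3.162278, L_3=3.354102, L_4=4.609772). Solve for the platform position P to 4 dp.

(3.0000, 1.5000)

circle eqns → linear via eq_j − eq_1; set q_j = A_j·A_j − L_j²
q_1 = 36.0000+6.2500−10.0000 = 32.2500
12.0000·x + 0.0000·y = q_1−q_2 = 36.0000
12.0000·x + 5.0000·y = q_1−q_3 = 43.5000
12.0000·x − 5.0000·y = q_1−q_4 = 28.5000
solve first two rows → x=3.0000, y=1.5000
check cable 4: ‖A_4−P‖² = 21.2500 ≈ L_4² = 21.2500 ✓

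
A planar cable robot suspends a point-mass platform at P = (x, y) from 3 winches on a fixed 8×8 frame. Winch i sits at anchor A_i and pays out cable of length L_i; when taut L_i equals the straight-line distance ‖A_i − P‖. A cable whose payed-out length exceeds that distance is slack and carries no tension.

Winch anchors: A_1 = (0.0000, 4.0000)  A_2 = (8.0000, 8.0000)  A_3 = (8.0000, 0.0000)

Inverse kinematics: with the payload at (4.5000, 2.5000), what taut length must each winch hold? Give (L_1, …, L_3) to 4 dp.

(4.7434, 6.5192, 4.3012)

L_1 = √((0.0000−4.5000)² + (4.0000−2.5000)²) = 4.7434
L_2 = √((8.0000−4.5000)² + (8.0000−2.5000)²) = 6.5192
L_3 = √((8.0000−4.5000)² + (0.0000−2.5000)²) = 4.3012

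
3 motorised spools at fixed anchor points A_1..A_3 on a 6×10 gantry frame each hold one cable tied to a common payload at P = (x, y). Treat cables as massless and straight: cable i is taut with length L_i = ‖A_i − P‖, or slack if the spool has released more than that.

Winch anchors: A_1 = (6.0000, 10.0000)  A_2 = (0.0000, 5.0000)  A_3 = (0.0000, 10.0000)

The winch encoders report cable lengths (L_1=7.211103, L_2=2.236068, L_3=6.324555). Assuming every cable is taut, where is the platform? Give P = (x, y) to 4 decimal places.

expand ‖A_i−P‖²=L_i² and subtract eq 1 (q_i ≔ ‖A_i‖²−L_i²)
q_1 = 36.0000+100.0000−52.0000 = 84.0000
eq1−eq2 → [12.0000  10.0000]·P = 64.0000
eq1−eq3 → [12.0000  0.0000]·P = 24.0000
2×2 solve → P = (2.0000, 4.0000)

(2.0000, 4.0000)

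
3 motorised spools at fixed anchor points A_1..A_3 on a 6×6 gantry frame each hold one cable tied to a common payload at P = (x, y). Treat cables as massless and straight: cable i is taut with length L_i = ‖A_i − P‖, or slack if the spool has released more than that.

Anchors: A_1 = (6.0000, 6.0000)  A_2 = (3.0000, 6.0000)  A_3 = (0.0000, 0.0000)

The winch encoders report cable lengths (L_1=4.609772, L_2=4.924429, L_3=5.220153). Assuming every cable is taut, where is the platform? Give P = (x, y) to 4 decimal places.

(5.0000, 1.5000)

circle eqns → linear via eq_j − eq_1; set k_j = A_j·A_j − L_j²
k_1 = 36.0000+36.0000−21.2500 = 50.7500
6.0000·x + 0.0000·y = k_1−k_2 = 30.0000
12.0000·x + 12.0000·y = k_1−k_3 = 78.0000
solve first two rows → x=5.0000, y=1.5000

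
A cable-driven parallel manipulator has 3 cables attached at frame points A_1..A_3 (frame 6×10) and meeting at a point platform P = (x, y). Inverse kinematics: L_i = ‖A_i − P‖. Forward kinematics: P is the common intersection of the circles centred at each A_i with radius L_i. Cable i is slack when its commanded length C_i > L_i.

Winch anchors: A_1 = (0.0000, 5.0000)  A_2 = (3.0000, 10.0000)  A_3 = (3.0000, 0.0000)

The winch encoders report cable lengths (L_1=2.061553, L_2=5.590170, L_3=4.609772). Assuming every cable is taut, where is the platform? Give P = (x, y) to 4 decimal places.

(2.0000, 4.5000)

each cable: (A_i−P)·(A_i−P) = L_i²; let q_i = ‖A_i‖²−L_i²
q_1 = 0.0000+25.0000−4.2500 = 20.7500
row 1: -6.0000x − 10.0000y = -57.0000  (q_2=77.7500)
row 2: -6.0000x + 10.0000y = 33.0000  (q_3=-12.2500)
Cramer on rows 1–2 → x = 2.0000, y = 4.5000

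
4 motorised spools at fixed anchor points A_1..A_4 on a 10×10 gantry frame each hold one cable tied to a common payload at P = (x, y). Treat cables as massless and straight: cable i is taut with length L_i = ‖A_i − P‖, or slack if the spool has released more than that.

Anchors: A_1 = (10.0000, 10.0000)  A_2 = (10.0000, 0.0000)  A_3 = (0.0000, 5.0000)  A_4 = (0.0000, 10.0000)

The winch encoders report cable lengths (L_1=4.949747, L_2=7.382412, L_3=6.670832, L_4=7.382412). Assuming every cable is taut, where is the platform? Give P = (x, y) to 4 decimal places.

(6.5000, 6.5000)

circle eqns → linear via eq_j − eq_1; set q_j = A_j·A_j − L_j²
q_1 = 100.0000+100.0000−24.5000 = 175.5000
0.0000·x + 20.0000·y = q_1−q_2 = 130.0000
20.0000·x + 10.0000·y = q_1−q_3 = 195.0000
20.0000·x + 0.0000·y = q_1−q_4 = 130.0000
solve first two rows → x=6.5000, y=6.5000
check cable 4: ‖A_4−P‖² = 54.5000 ≈ L_4² = 54.5000 ✓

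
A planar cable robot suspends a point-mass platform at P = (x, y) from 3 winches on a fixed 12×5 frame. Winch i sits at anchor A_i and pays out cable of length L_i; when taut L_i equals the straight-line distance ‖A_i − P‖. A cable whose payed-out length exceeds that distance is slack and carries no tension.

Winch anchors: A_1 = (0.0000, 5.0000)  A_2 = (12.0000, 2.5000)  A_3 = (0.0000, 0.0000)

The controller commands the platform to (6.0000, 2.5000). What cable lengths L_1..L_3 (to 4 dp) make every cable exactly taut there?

(6.5000, 6.0000, 6.5000)

L_1: Δ = A_1−P = (-6.0000, 2.5000) → ‖Δ‖ = √42.2500 = 6.5000
L_2: Δ = A_2−P = (6.0000, 0.0000) → ‖Δ‖ = √36.0000 = 6.0000
L_3: Δ = A_3−P = (-6.0000, -2.5000) → ‖Δ‖ = √42.2500 = 6.5000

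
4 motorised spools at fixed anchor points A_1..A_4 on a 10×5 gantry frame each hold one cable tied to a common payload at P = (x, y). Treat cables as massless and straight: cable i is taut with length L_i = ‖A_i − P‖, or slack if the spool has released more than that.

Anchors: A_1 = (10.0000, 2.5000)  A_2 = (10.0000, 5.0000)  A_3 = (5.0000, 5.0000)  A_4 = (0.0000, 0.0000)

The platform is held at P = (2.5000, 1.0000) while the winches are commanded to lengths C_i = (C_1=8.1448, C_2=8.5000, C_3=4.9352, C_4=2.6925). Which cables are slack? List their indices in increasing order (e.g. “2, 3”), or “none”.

i=1: geometric 7.6485 vs commanded 8.1448 ⇒ slack
i=2: geometric 8.5000 vs commanded 8.5000 ⇒ taut
i=3: geometric 4.7170 vs commanded 4.9352 ⇒ slack
i=4: geometric 2.6926 vs commanded 2.6925 ⇒ taut

1, 3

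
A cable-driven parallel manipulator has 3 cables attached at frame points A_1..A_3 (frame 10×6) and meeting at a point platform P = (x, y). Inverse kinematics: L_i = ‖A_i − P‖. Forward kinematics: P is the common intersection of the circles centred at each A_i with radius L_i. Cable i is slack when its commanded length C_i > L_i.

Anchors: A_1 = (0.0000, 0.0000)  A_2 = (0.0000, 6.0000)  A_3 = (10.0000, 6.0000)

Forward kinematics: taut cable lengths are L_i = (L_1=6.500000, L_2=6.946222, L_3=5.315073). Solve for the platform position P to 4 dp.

circle eqns → linear via eq_j − eq_1; set k_j = A_j·A_j − L_j²
k_1 = 0.0000+0.0000−42.2500 = -42.2500
0.0000·x − 12.0000·y = k_1−k_2 = -30.0000
-20.0000·x − 12.0000·y = k_1−k_3 = -150.0000
solve first two rows → x=6.0000, y=2.5000

(6.0000, 2.5000)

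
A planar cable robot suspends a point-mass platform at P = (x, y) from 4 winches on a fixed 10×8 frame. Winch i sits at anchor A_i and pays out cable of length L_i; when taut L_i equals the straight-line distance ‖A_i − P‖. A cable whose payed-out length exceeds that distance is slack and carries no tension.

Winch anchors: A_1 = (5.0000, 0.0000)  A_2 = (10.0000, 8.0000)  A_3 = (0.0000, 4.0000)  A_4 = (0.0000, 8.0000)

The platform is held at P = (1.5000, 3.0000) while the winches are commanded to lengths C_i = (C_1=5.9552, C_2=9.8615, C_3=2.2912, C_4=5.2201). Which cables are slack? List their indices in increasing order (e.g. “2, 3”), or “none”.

1, 3

i=1: geometric 4.6098 vs commanded 5.9552 ⇒ slack
i=2: geometric 9.8615 vs commanded 9.8615 ⇒ taut
i=3: geometric 1.8028 vs commanded 2.2912 ⇒ slack
i=4: geometric 5.2202 vs commanded 5.2201 ⇒ taut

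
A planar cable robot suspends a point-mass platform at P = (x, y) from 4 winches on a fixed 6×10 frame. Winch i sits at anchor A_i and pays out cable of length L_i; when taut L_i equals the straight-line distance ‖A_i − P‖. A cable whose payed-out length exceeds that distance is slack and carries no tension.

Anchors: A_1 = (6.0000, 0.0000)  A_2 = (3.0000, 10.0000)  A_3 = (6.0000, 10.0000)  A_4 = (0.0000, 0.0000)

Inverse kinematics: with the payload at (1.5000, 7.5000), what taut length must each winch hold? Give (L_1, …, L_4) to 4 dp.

L_1 = √((6.0000−1.5000)² + (0.0000−7.5000)²) = 8.7464
L_2 = √((3.0000−1.5000)² + (10.0000−7.5000)²) = 2.9155
L_3 = √((6.0000−1.5000)² + (10.0000−7.5000)²) = 5.1478
L_4 = √((0.0000−1.5000)² + (0.0000−7.5000)²) = 7.6485

(8.7464, 2.9155, 5.1478, 7.6485)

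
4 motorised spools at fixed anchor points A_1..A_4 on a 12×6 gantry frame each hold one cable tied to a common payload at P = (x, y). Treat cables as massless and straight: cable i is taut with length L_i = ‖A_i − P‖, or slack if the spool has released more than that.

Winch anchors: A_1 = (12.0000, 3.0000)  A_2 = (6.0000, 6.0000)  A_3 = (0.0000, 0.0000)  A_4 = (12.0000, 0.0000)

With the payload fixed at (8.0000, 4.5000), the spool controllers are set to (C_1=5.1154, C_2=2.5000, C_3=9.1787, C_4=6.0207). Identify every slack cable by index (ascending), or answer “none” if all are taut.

1

cable 1: L_1 = ‖A_1−P‖ = 4.2720;  C_1 = 5.1154 → slack
cable 2: L_2 = ‖A_2−P‖ = 2.5000;  C_2 = 2.5000 → taut
cable 3: L_3 = ‖A_3−P‖ = 9.1788;  C_3 = 9.1787 → taut
cable 4: L_4 = ‖A_4−P‖ = 6.0208;  C_4 = 6.0207 → taut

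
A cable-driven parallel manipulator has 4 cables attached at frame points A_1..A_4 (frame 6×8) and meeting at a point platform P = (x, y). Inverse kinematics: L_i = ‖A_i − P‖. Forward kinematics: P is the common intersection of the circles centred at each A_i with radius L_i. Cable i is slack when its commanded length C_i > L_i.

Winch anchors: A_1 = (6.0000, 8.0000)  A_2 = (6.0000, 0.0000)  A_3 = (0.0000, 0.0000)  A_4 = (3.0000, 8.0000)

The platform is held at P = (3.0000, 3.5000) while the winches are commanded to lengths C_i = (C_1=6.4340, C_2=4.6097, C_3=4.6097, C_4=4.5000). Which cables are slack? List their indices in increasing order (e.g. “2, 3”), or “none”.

1

cable 1: L_1 = ‖A_1−P‖ = 5.4083;  C_1 = 6.4340 → slack
cable 2: L_2 = ‖A_2−P‖ = 4.6098;  C_2 = 4.6097 → taut
cable 3: L_3 = ‖A_3−P‖ = 4.6098;  C_3 = 4.6097 → taut
cable 4: L_4 = ‖A_4−P‖ = 4.5000;  C_4 = 4.5000 → taut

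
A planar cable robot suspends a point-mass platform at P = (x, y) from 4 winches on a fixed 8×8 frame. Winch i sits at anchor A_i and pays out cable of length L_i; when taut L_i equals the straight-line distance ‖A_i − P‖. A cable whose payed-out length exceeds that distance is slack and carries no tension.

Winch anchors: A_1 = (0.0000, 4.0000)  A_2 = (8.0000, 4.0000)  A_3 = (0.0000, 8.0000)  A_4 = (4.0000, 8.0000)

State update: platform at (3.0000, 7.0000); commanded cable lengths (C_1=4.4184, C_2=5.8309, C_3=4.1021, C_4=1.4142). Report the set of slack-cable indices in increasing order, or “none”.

i=1: geometric 4.2426 vs commanded 4.4184 ⇒ slack
i=2: geometric 5.8310 vs commanded 5.8309 ⇒ taut
i=3: geometric 3.1623 vs commanded 4.1021 ⇒ slack
i=4: geometric 1.4142 vs commanded 1.4142 ⇒ taut

1, 3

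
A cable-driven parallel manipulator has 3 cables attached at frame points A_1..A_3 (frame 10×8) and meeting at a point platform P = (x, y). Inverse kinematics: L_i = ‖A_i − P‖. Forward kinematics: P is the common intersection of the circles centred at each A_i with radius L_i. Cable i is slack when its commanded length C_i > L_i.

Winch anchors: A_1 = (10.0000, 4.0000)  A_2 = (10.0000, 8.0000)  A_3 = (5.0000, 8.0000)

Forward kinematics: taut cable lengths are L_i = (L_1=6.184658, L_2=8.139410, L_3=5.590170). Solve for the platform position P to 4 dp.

each cable: (A_i−P)·(A_i−P) = L_i²; let c_i = ‖A_i‖²−L_i²
c_1 = 100.0000+16.0000−38.2500 = 77.7500
row 1: 0.0000x − 8.0000y = -20.0000  (c_2=97.7500)
row 2: 10.0000x − 8.0000y = 20.0000  (c_3=57.7500)
Cramer on rows 1–2 → x = 4.0000, y = 2.5000

(4.0000, 2.5000)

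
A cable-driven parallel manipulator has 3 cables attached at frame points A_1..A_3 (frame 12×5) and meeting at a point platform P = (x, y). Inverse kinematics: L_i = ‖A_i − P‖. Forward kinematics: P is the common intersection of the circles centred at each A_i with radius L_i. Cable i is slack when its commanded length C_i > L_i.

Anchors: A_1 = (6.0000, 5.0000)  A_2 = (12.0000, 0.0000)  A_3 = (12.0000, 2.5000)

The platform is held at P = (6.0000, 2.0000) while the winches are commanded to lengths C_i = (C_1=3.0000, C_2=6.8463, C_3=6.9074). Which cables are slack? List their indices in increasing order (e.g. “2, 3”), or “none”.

cable 1: √((0.0000)²+(3.0000)²)=3.0000, C_1=3.0000: taut
cable 2: √((6.0000)²+(-2.0000)²)=6.3246, C_2=6.8463: slack
cable 3: √((6.0000)²+(0.5000)²)=6.0208, C_3=6.9074: slack

2, 3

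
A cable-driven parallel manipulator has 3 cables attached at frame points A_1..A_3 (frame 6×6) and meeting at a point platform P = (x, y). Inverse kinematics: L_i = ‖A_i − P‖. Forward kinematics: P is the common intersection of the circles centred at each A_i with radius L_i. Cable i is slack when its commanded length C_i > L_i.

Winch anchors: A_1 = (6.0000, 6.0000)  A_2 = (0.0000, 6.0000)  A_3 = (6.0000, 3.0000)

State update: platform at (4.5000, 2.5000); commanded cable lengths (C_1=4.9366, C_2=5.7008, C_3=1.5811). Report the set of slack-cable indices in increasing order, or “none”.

i=1: geometric 3.8079 vs commanded 4.9366 ⇒ slack
i=2: geometric 5.7009 vs commanded 5.7008 ⇒ taut
i=3: geometric 1.5811 vs commanded 1.5811 ⇒ taut

1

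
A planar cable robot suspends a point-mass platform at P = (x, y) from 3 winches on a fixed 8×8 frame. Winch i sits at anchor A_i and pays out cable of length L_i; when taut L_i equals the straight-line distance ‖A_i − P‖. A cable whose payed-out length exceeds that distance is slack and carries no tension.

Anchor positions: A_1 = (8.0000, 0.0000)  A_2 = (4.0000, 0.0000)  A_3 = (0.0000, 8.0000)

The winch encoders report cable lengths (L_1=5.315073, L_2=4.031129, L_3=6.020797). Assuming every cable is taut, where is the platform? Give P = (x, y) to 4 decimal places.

circle eqns → linear via eq_j − eq_1; set c_j = A_j·A_j − L_j²
c_1 = 64.0000+0.0000−28.2500 = 35.7500
8.0000·x + 0.0000·y = c_1−c_2 = 36.0000
16.0000·x − 16.0000·y = c_1−c_3 = 8.0000
solve first two rows → x=4.5000, y=4.0000

(4.5000, 4.0000)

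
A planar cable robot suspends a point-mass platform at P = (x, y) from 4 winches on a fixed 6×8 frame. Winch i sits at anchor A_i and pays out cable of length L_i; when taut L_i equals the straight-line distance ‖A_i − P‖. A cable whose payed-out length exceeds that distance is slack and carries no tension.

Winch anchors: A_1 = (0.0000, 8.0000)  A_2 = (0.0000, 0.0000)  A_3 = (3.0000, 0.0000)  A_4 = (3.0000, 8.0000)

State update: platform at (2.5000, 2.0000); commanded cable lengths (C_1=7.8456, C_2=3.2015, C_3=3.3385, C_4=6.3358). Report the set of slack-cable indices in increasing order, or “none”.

i=1: geometric 6.5000 vs commanded 7.8456 ⇒ slack
i=2: geometric 3.2016 vs commanded 3.2015 ⇒ taut
i=3: geometric 2.0616 vs commanded 3.3385 ⇒ slack
i=4: geometric 6.0208 vs commanded 6.3358 ⇒ slack

1, 3, 4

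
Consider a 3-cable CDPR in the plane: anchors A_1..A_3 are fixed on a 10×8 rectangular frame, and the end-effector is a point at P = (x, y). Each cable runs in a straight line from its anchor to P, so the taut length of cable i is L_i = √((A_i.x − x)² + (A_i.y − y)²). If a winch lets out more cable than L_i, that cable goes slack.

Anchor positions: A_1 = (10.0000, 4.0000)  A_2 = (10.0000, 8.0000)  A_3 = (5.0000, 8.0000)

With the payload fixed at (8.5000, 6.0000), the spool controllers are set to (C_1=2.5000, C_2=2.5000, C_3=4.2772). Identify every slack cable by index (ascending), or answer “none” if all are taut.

3

cable 1: √((1.5000)²+(-2.0000)²)=2.5000, C_1=2.5000: taut
cable 2: √((1.5000)²+(2.0000)²)=2.5000, C_2=2.5000: taut
cable 3: √((-3.5000)²+(2.0000)²)=4.0311, C_3=4.2772: slack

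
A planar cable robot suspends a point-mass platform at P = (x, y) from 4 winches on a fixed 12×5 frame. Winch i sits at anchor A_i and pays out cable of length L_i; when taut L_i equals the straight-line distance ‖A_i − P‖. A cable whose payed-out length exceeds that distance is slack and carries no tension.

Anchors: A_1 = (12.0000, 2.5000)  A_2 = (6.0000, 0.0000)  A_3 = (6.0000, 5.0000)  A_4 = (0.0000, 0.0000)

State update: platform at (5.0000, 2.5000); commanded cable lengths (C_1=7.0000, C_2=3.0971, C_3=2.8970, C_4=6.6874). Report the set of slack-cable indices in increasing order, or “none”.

2, 3, 4

i=1: geometric 7.0000 vs commanded 7.0000 ⇒ taut
i=2: geometric 2.6926 vs commanded 3.0971 ⇒ slack
i=3: geometric 2.6926 vs commanded 2.8970 ⇒ slack
i=4: geometric 5.5902 vs commanded 6.6874 ⇒ slack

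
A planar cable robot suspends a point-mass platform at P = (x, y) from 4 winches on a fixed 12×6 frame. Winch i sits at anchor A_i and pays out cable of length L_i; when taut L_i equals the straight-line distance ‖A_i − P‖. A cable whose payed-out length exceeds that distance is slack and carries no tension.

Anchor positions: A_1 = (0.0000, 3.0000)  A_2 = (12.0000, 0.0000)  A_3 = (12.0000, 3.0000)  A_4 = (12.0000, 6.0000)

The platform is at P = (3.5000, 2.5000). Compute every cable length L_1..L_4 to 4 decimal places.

L_1 = √((0.0000−3.5000)² + (3.0000−2.5000)²) = 3.5355
L_2 = √((12.0000−3.5000)² + (0.0000−2.5000)²) = 8.8600
L_3 = √((12.0000−3.5000)² + (3.0000−2.5000)²) = 8.5147
L_4 = √((12.0000−3.5000)² + (6.0000−2.5000)²) = 9.1924

(3.5355, 8.8600, 8.5147, 9.1924)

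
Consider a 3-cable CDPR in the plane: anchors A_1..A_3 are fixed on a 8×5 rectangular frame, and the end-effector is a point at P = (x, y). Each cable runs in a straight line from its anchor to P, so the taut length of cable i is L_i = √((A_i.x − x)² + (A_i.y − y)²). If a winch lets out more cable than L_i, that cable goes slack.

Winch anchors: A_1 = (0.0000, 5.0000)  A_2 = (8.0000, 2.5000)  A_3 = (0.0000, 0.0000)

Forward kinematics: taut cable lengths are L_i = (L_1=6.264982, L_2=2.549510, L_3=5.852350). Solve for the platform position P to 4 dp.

(5.5000, 2.0000)

expand ‖A_i−P‖²=L_i² and subtract eq 1 (c_i ≔ ‖A_i‖²−L_i²)
c_1 = 0.0000+25.0000−39.2500 = -14.2500
eq1−eq2 → [-16.0000  5.0000]·P = -78.0000
eq1−eq3 → [0.0000  10.0000]·P = 20.0000
2×2 solve → P = (5.5000, 2.0000)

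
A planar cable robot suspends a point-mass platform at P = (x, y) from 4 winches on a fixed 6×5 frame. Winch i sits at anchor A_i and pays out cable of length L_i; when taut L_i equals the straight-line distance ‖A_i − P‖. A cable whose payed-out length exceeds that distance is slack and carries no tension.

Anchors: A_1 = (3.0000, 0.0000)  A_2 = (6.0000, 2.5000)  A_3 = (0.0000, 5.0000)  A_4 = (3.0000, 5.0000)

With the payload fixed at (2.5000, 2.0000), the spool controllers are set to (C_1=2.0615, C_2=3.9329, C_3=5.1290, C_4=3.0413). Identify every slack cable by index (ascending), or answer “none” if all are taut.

2, 3

i=1: geometric 2.0616 vs commanded 2.0615 ⇒ taut
i=2: geometric 3.5355 vs commanded 3.9329 ⇒ slack
i=3: geometric 3.9051 vs commanded 5.1290 ⇒ slack
i=4: geometric 3.0414 vs commanded 3.0413 ⇒ taut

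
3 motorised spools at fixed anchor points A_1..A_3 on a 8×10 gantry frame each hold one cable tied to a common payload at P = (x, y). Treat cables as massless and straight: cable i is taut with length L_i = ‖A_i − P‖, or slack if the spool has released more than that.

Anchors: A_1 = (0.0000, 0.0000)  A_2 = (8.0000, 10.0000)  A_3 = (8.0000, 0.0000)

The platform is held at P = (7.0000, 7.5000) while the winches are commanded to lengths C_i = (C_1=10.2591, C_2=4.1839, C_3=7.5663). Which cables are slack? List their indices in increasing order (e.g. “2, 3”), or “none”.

i=1: geometric 10.2591 vs commanded 10.2591 ⇒ taut
i=2: geometric 2.6926 vs commanded 4.1839 ⇒ slack
i=3: geometric 7.5664 vs commanded 7.5663 ⇒ taut

2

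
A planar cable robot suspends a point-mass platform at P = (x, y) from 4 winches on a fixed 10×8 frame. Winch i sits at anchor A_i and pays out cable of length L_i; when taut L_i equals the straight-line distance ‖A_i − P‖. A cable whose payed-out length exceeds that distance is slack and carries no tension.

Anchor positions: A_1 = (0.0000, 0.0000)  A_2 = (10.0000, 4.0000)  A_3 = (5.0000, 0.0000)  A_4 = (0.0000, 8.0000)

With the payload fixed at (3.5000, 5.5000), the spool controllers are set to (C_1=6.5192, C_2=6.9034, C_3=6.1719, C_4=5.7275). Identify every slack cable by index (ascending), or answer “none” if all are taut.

2, 3, 4

i=1: geometric 6.5192 vs commanded 6.5192 ⇒ taut
i=2: geometric 6.6708 vs commanded 6.9034 ⇒ slack
i=3: geometric 5.7009 vs commanded 6.1719 ⇒ slack
i=4: geometric 4.3012 vs commanded 5.7275 ⇒ slack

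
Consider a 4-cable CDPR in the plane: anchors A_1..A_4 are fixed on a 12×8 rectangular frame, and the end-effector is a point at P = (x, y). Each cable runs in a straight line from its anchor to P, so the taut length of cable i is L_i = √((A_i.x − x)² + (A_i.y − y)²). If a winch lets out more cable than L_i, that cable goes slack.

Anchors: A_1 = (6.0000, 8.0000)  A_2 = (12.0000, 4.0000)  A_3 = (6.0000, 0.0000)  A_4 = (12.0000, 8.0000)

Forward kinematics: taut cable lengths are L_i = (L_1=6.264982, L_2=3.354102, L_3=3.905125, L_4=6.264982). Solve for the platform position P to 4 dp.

circle eqns → linear via eq_j − eq_1; set c_j = A_j·A_j − L_j²
c_1 = 36.0000+64.0000−39.2500 = 60.7500
-12.0000·x + 8.0000·y = c_1−c_2 = -88.0000
0.0000·x + 16.0000·y = c_1−c_3 = 40.0000
-12.0000·x + 0.0000·y = c_1−c_4 = -108.0000
solve first two rows → x=9.0000, y=2.5000
check cable 4: ‖A_4−P‖² = 39.2500 ≈ L_4² = 39.2500 ✓

(9.0000, 2.5000)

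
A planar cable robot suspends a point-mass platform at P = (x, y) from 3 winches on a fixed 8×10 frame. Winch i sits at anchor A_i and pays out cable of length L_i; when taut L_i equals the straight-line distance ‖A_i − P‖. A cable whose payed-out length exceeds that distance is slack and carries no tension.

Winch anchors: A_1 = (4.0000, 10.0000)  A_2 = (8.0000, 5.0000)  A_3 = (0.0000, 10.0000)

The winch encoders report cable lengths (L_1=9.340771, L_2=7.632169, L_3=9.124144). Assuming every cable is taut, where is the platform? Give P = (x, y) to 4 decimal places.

circle eqns → linear via eq_j − eq_1; set q_j = A_j·A_j − L_j²
q_1 = 16.0000+100.0000−87.2500 = 28.7500
-8.0000·x + 10.0000·y = q_1−q_2 = -2.0000
8.0000·x + 0.0000·y = q_1−q_3 = 12.0000
solve first two rows → x=1.5000, y=1.0000

(1.5000, 1.0000)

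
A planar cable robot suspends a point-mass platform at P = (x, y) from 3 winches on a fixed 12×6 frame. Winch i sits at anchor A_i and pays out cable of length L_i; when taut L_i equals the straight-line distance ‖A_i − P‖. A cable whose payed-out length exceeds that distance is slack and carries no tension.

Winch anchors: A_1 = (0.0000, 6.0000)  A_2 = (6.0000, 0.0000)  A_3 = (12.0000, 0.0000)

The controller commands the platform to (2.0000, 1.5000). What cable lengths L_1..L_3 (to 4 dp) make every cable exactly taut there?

(4.9244, 4.2720, 10.1119)

L_1: Δ = A_1−P = (-2.0000, 4.5000) → ‖Δ‖ = √24.2500 = 4.9244
L_2: Δ = A_2−P = (4.0000, -1.5000) → ‖Δ‖ = √18.2500 = 4.2720
L_3: Δ = A_3−P = (10.0000, -1.5000) → ‖Δ‖ = √102.2500 = 10.1119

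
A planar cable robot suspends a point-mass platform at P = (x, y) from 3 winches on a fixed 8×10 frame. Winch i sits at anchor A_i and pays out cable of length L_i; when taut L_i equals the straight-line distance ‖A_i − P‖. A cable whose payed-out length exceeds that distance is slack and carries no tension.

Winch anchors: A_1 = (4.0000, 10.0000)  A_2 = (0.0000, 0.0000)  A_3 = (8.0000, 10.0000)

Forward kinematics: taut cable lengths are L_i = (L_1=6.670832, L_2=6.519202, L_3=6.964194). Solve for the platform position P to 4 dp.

(5.5000, 3.5000)

circle eqns → linear via eq_j − eq_1; set c_j = A_j·A_j − L_j²
c_1 = 16.0000+100.0000−44.5000 = 71.5000
8.0000·x + 20.0000·y = c_1−c_2 = 114.0000
-8.0000·x + 0.0000·y = c_1−c_3 = -44.0000
solve first two rows → x=5.5000, y=3.5000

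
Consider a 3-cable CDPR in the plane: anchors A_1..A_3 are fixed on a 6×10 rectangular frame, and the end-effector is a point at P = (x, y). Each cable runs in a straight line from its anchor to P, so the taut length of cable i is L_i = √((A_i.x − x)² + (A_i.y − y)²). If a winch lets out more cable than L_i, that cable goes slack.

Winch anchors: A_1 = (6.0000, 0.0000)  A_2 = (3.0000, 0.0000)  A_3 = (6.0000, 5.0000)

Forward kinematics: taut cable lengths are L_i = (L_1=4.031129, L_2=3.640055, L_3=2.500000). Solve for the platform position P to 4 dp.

(4.0000, 3.5000)

each cable: (A_i−P)·(A_i−P) = L_i²; let k_i = ‖A_i‖²−L_i²
k_1 = 36.0000+0.0000−16.2500 = 19.7500
row 1: 6.0000x + 0.0000y = 24.0000  (k_2=-4.2500)
row 2: 0.0000x − 10.0000y = -35.0000  (k_3=54.7500)
Cramer on rows 1–2 → x = 4.0000, y = 3.5000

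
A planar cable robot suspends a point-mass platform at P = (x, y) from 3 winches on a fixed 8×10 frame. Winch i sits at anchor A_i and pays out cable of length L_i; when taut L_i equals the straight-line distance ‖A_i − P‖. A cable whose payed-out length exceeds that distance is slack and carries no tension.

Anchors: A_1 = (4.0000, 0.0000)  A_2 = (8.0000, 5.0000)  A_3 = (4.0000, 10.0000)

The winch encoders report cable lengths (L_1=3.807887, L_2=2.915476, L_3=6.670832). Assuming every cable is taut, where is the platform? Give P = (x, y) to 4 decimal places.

(5.5000, 3.5000)

expand ‖A_i−P‖²=L_i² and subtract eq 1 (c_i ≔ ‖A_i‖²−L_i²)
c_1 = 16.0000+0.0000−14.5000 = 1.5000
eq1−eq2 → [-8.0000  -10.0000]·P = -79.0000
eq1−eq3 → [0.0000  -20.0000]·P = -70.0000
2×2 solve → P = (5.5000, 3.5000)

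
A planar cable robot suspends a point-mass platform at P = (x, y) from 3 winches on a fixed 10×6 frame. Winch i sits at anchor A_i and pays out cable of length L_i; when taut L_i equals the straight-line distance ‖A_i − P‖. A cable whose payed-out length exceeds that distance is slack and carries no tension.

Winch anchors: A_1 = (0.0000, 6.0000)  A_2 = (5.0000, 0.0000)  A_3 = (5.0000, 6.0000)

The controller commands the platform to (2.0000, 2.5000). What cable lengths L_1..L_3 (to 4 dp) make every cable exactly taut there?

L_1: Δ = A_1−P = (-2.0000, 3.5000) → ‖Δ‖ = √16.2500 = 4.0311
L_2: Δ = A_2−P = (3.0000, -2.5000) → ‖Δ‖ = √15.2500 = 3.9051
L_3: Δ = A_3−P = (3.0000, 3.5000) → ‖Δ‖ = √21.2500 = 4.6098

(4.0311, 3.9051, 4.6098)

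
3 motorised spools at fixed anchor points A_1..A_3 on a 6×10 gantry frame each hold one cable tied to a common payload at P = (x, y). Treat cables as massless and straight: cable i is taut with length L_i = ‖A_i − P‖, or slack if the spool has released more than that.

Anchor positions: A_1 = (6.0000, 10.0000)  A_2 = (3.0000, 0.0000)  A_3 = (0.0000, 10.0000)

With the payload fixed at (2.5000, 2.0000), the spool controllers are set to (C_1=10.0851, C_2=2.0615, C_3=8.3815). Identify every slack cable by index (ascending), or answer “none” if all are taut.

cable 1: L_1 = ‖A_1−P‖ = 8.7321;  C_1 = 10.0851 → slack
cable 2: L_2 = ‖A_2−P‖ = 2.0616;  C_2 = 2.0615 → taut
cable 3: L_3 = ‖A_3−P‖ = 8.3815;  C_3 = 8.3815 → taut

1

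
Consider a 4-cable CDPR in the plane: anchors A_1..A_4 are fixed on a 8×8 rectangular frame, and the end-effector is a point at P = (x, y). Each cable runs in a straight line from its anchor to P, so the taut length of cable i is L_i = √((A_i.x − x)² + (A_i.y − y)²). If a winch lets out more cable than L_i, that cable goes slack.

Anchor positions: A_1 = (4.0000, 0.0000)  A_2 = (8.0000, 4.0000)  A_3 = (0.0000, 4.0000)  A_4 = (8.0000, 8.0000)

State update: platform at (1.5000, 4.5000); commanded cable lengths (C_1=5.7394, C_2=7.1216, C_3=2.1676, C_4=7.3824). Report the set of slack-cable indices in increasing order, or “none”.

1, 2, 3

i=1: geometric 5.1478 vs commanded 5.7394 ⇒ slack
i=2: geometric 6.5192 vs commanded 7.1216 ⇒ slack
i=3: geometric 1.5811 vs commanded 2.1676 ⇒ slack
i=4: geometric 7.3824 vs commanded 7.3824 ⇒ taut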